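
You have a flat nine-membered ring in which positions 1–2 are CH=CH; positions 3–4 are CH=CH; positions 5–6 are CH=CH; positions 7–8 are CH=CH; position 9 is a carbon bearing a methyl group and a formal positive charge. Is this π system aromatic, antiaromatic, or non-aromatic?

Antiaromatic

The p orbitals form a continuous loop: each doubly-bonded ring atom is sp² with one p-orbital electron; the carbocation has an empty p orbital. The ring is fully conjugated.
π-electron count: 4 × 2 = 8 from the double-bond units + 0 from the C(methyl)(+) atom = 8.
With 8 = 4·2 π electrons, Hückel's rule classifies the planar ring as antiaromatic.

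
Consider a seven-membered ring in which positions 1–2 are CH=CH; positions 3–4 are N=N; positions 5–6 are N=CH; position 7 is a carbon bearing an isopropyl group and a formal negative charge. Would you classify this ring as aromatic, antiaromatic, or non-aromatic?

The p orbitals form a continuous loop: each doubly-bonded ring atom is sp² with one p-orbital electron; each =N– nitrogen is pyridine-type (lone pair in the sp² plane, one electron in the p orbital); the carbanion's lone pair occupies the p orbital. The ring is fully conjugated.
Tallying contributions gives 3 × 2 = 6 from the double-bond units + 2 from the C(isopropyl)(-) atom = 8.
A 4n π count (8, n = 2) in a planar conjugated ring means antiaromatic.

Antiaromatic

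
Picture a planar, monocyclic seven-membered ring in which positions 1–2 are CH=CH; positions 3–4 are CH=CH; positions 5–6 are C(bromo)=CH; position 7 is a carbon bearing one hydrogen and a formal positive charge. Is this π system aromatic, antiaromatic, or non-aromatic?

Aromatic

Every ring atom contributes a p orbital perpendicular to the ring (the double-bond atoms are sp², each contributing one p electron; the carbocation has an empty p orbital), so the π system is cyclic and fully conjugated.
Adding the contributions, 3 × 2 = 6 from the double-bond units + 0 from the CH(+) atom = 6.
With 6 π electrons (n = 1), the Hückel 4n+2 condition holds.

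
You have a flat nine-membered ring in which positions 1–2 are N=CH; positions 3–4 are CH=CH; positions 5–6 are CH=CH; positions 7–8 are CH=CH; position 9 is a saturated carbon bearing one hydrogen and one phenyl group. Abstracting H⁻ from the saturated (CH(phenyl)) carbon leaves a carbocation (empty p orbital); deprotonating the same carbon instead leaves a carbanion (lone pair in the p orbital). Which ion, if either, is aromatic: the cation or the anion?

Once that carbon is sp², every ring atom has a p orbital and both ions are fully conjugated.
Cation: 4 × 2 + 0 = 8 π electrons → 4(2), antiaromatic.
Anion: 4 × 2 + 2 = 10 π electrons → 4(2)+2, aromatic.

The anion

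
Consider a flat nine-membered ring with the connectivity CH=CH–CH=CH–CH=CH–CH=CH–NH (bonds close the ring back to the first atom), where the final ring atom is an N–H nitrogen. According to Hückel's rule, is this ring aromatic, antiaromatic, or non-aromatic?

The p orbitals form a continuous loop: each doubly-bonded ring atom is sp² with one p-orbital electron; the pyrrole-type nitrogen donates its lone pair from the p orbital. The ring is fully conjugated.
Adding the contributions, 4 × 2 = 8 from the double-bond units + 2 from the NH atom = 10.
10 = 4(2) + 2, which satisfies Hückel's 4n+2 rule.

Aromatic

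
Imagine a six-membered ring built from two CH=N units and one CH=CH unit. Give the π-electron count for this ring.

6

The p orbitals form a continuous loop: every atom in a ring double bond is sp² and brings one electron to the p orbital; each =N– nitrogen is pyridine-type (lone pair in the sp² plane, one electron in the p orbital). The ring is fully conjugated.
Adding the contributions, 3 × 2 = 6 from the 3 double-bond units.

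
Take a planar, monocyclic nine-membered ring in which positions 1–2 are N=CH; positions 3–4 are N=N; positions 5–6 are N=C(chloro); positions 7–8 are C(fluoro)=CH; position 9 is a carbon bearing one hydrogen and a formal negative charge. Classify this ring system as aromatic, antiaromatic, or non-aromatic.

All ring atoms are sp² and supply a p orbital to the ring (each doubly-bonded ring atom is sp² with one p-orbital electron; each =N– nitrogen is pyridine-type (lone pair in the sp² plane, one electron in the p orbital); the carbanion's lone pair occupies the p orbital); the conjugation is uninterrupted.
Adding the contributions, 4 × 2 = 8 from the double-bond units + 2 from the CH(-) atom = 10.
With 10 π electrons (n = 2), the Hückel 4n+2 condition holds.

Aromatic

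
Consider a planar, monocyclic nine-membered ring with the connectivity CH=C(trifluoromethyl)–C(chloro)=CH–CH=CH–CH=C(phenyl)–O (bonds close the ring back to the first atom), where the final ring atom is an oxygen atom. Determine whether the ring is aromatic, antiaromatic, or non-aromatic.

Aromatic

Every ring atom contributes a p orbital perpendicular to the ring (each doubly-bonded ring atom is sp² with one p-orbital electron; the oxygen donates one lone pair from its p orbital), so the π system is cyclic and fully conjugated.
Adding the contributions, 4 × 2 = 8 from the double-bond units + 2 from the O atom = 10.
Since 10 = 4·2 + 2, the ring meets the 4n+2 criterion.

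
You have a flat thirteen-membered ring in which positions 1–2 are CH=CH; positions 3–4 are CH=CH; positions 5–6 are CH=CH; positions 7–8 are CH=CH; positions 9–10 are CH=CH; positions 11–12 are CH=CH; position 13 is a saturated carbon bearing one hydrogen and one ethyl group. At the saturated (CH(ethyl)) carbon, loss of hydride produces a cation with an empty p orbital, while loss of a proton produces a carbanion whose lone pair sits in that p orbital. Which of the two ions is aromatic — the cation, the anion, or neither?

The anion

Once that carbon is sp², every ring atom has a p orbital and both ions are fully conjugated.
Cation: 6 × 2 + 0 = 12 π electrons → 4(3), antiaromatic.
Anion: 6 × 2 + 2 = 14 π electrons → 4(3)+2, aromatic.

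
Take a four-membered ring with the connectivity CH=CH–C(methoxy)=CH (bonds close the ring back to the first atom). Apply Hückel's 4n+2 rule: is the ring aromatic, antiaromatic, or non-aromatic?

Antiaromatic

All ring atoms are sp² and supply a p orbital to the ring (each doubly-bonded ring atom is sp² with one p-orbital electron); the conjugation is uninterrupted.
Adding the contributions, 2 × 2 = 4 from the 2 double-bond units.
A 4n π count (4, n = 1) in a planar conjugated ring means antiaromatic.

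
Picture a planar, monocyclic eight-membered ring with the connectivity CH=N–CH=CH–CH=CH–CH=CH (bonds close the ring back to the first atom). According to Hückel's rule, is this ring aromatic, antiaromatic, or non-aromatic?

Antiaromatic

All ring atoms are sp² and supply a p orbital to the ring (the double-bond atoms are sp², each contributing one p electron; each sp² =N– keeps its lone pair in-plane and puts one electron into the π system); the conjugation is uninterrupted.
Counting π electrons: 4 × 2 = 8 from the 4 double-bond units.
8 = 4(2); a planar, fully conjugated 4n system is antiaromatic.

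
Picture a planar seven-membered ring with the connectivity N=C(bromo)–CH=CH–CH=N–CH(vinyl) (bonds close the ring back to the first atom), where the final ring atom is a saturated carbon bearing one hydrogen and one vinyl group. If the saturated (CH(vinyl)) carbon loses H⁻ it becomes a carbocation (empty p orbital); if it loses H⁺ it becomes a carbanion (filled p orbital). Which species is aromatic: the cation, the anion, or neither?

The cation

In either ion the ring is fully conjugated: every atom, including the new sp² carbon, supplies a p orbital.
Cation: 3 × 2 + 0 = 6 π electrons → 4(1)+2, aromatic.
Anion: 3 × 2 + 2 = 8 π electrons → 4(2), antiaromatic.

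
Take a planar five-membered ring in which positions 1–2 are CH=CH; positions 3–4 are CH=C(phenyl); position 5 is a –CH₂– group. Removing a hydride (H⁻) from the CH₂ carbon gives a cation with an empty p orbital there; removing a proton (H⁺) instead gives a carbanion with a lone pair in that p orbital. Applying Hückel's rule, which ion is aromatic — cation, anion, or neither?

The anion

In both ions every ring atom is sp² and contributes a p orbital, so both rings are fully conjugated.
Cation: 2 × 2 + 0 = 4 π electrons → 4(1), antiaromatic.
Anion: 2 × 2 + 2 = 6 π electrons → 4(1)+2, aromatic.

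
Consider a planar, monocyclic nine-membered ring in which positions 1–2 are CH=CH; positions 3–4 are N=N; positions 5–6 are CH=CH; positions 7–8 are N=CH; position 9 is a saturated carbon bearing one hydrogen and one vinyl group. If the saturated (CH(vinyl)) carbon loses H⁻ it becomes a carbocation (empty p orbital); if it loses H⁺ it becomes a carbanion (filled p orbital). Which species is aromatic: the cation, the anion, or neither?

The anion

Once that carbon is sp², every ring atom has a p orbital and both ions are fully conjugated.
Cation: 4 × 2 + 0 = 8 π electrons → 4(2), antiaromatic.
Anion: 4 × 2 + 2 = 10 π electrons → 4(2)+2, aromatic.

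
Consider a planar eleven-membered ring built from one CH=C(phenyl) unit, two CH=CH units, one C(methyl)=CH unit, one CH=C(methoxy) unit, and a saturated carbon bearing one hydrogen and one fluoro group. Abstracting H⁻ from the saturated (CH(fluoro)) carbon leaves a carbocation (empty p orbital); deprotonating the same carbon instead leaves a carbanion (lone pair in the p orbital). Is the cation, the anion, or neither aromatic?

Once that carbon is sp², every ring atom has a p orbital and both ions are fully conjugated.
Cation: 5 × 2 + 0 = 10 π electrons → 4(2)+2, aromatic.
Anion: 5 × 2 + 2 = 12 π electrons → 4(3), antiaromatic.

The cation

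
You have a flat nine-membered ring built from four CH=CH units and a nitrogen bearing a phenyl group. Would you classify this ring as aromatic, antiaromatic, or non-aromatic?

The p orbitals form a continuous loop: the double-bond atoms are sp², each contributing one p electron; the pyrrole-type nitrogen donates its lone pair from the p orbital. The ring is fully conjugated.
Counting π electrons: 4 × 2 = 8 from the double-bond units + 2 from the N(phenyl) atom = 10.
That gives a 4n+2 count (10, n = 2).

Aromatic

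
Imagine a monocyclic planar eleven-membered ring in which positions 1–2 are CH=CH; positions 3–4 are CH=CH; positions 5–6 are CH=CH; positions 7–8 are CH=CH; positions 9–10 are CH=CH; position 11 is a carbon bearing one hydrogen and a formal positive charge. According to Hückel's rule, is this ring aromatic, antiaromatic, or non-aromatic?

Aromatic

Check conjugation: the double-bond atoms are sp², each contributing one p electron; the carbocation has an empty p orbital — every position has a p orbital, so the cyclic π system is continuous.
π-electron count: 5 × 2 = 10 from the double-bond units + 0 from the CH(+) atom = 10.
That gives a 4n+2 count (10, n = 2).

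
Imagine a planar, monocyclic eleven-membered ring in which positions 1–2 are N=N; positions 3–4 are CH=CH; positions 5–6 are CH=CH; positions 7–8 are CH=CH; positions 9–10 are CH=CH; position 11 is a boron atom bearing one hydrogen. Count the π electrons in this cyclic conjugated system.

Check conjugation: every atom in a ring double bond is sp² and brings one electron to the p orbital; each =N– nitrogen is pyridine-type (lone pair in the sp² plane, one electron in the p orbital); the boron has an empty p orbital — every position has a p orbital, so the cyclic π system is continuous.
Adding the contributions, 5 × 2 = 10 from the double-bond units + 0 from the BH atom = 10.

10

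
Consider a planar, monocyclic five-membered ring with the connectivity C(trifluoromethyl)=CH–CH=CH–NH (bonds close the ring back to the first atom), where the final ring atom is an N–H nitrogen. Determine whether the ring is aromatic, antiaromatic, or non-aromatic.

Aromatic

All ring atoms are sp² and supply a p orbital to the ring (each doubly-bonded ring atom is sp² with one p-orbital electron; the pyrrole-type nitrogen donates its lone pair from the p orbital); the conjugation is uninterrupted.
Counting π electrons: 2 × 2 = 4 from the double-bond units + 2 from the NH atom = 6.
With 6 π electrons (n = 1), the Hückel 4n+2 condition holds.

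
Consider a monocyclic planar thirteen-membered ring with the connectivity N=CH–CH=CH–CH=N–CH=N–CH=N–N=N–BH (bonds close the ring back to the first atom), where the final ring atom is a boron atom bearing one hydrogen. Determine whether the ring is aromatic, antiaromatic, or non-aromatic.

Antiaromatic

The p orbitals form a continuous loop: every atom in a ring double bond is sp² and brings one electron to the p orbital; each =N– nitrogen is pyridine-type (lone pair in the sp² plane, one electron in the p orbital); the boron has an empty p orbital. The ring is fully conjugated.
Adding the contributions, 6 × 2 = 12 from the double-bond units + 0 from the BH atom = 12.
A 4n π count (12, n = 3) in a planar conjugated ring means antiaromatic.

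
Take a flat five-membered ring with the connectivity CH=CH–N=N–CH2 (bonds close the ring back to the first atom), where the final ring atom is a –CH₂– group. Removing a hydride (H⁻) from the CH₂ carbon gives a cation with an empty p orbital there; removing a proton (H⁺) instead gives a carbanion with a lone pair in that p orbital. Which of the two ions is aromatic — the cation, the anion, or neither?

In either ion the ring is fully conjugated: every atom, including the new sp² carbon, supplies a p orbital.
Cation: 2 × 2 + 0 = 4 π electrons → 4(1), antiaromatic.
Anion: 2 × 2 + 2 = 6 π electrons → 4(1)+2, aromatic.

The anion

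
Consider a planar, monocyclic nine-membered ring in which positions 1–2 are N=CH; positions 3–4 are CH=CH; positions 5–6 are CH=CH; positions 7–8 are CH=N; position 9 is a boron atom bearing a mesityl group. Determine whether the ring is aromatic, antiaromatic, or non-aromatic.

Antiaromatic

Check conjugation: every atom in a ring double bond is sp² and brings one electron to the p orbital; the doubly-bonded nitrogens are pyridine-type — their lone pairs lie in the ring plane, leaving one electron in the p orbital; the boron has an empty p orbital — every position has a p orbital, so the cyclic π system is continuous.
Counting π electrons: 4 × 2 = 8 from the double-bond units + 0 from the B(mesityl) atom = 8.
8 is a 4n count (n = 2), so the planar conjugated ring is antiaromatic.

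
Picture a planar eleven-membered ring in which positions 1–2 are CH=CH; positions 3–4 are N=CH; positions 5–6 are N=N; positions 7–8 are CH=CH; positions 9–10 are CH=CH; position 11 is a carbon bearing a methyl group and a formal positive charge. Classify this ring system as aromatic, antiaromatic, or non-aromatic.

The p orbitals form a continuous loop: every atom in a ring double bond is sp² and brings one electron to the p orbital; each =N– nitrogen is pyridine-type (lone pair in the sp² plane, one electron in the p orbital); the carbocation has an empty p orbital. The ring is fully conjugated.
Counting π electrons: 5 × 2 = 10 from the double-bond units + 0 from the C(methyl)(+) atom = 10.
10 = 4(2) + 2, which satisfies Hückel's 4n+2 rule.

Aromatic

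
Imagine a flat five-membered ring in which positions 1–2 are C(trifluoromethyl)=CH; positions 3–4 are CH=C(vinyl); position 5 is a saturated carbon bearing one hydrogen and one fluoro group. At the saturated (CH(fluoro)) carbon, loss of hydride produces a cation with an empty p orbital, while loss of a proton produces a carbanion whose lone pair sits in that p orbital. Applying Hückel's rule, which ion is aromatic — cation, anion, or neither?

The anion

In either ion the ring is fully conjugated: every atom, including the new sp² carbon, supplies a p orbital.
Cation: 2 × 2 + 0 = 4 π electrons → 4(1), antiaromatic.
Anion: 2 × 2 + 2 = 6 π electrons → 4(1)+2, aromatic.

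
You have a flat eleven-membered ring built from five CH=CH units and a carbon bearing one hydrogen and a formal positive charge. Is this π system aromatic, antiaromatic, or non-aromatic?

Aromatic

All ring atoms are sp² and supply a p orbital to the ring (every atom in a ring double bond is sp² and brings one electron to the p orbital; the carbocation has an empty p orbital); the conjugation is uninterrupted.
Counting π electrons: 5 × 2 = 10 from the double-bond units + 0 from the CH(+) atom = 10.
10 = 4(2) + 2, which satisfies Hückel's 4n+2 rule.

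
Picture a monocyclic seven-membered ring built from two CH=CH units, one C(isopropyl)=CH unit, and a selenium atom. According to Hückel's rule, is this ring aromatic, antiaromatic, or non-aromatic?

All ring atoms are sp² and supply a p orbital to the ring (every atom in a ring double bond is sp² and brings one electron to the p orbital; the selenium donates one lone pair from its p orbital); the conjugation is uninterrupted.
π-electron count: 3 × 2 = 6 from the double-bond units + 2 from the Se atom = 8.
8 is a 4n count (n = 2), so the planar conjugated ring is antiaromatic.

Antiaromatic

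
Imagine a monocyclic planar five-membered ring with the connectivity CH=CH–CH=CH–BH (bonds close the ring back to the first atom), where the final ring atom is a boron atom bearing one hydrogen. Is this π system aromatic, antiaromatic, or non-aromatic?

The p orbitals form a continuous loop: the double-bond atoms are sp², each contributing one p electron; the boron has an empty p orbital. The ring is fully conjugated.
π-electron count: 2 × 2 = 4 from the double-bond units + 0 from the BH atom = 4.
A 4n π count (4, n = 1) in a planar conjugated ring means antiaromatic.
(This ring is borole.)

Antiaromatic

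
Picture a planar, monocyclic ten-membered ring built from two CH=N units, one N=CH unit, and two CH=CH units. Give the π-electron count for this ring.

All ring atoms are sp² and supply a p orbital to the ring (each doubly-bonded ring atom is sp² with one p-orbital electron; the doubly-bonded nitrogens are pyridine-type — their lone pairs lie in the ring plane, leaving one electron in the p orbital); the conjugation is uninterrupted.
Adding the contributions, 5 × 2 = 10 from the 5 double-bond units.

10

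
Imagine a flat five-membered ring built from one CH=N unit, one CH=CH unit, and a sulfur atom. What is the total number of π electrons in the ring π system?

All ring atoms are sp² and supply a p orbital to the ring (every atom in a ring double bond is sp² and brings one electron to the p orbital; each =N– nitrogen is pyridine-type (lone pair in the sp² plane, one electron in the p orbital); the sulfur donates one lone pair from its p orbital); the conjugation is uninterrupted.
Tallying contributions gives 2 × 2 = 4 from the double-bond units + 2 from the S atom = 6.

6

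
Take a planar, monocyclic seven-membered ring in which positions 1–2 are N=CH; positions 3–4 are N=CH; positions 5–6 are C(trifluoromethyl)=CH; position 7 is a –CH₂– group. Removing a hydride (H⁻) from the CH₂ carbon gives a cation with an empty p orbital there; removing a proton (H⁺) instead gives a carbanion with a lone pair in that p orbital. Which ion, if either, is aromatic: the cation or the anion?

Both ions have a continuous loop of p orbitals — each ring atom is sp².
Cation: 3 × 2 + 0 = 6 π electrons → 4(1)+2, aromatic.
Anion: 3 × 2 + 2 = 8 π electrons → 4(2), antiaromatic.

The cation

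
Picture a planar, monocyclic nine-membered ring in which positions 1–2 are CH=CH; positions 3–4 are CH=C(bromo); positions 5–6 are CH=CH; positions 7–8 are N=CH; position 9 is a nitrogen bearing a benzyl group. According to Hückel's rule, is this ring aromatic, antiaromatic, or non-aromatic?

Check conjugation: every atom in a ring double bond is sp² and brings one electron to the p orbital; each sp² =N– keeps its lone pair in-plane and puts one electron into the π system; the pyrrole-type nitrogen donates its lone pair from the p orbital — every position has a p orbital, so the cyclic π system is continuous.
π-electron count: 4 × 2 = 8 from the double-bond units + 2 from the N(benzyl) atom = 10.
With 10 π electrons (n = 2), the Hückel 4n+2 condition holds.

Aromatic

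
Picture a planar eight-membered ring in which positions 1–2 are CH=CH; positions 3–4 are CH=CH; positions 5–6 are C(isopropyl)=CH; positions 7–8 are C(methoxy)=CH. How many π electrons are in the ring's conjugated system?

8

Every ring atom contributes a p orbital perpendicular to the ring (each doubly-bonded ring atom is sp² with one p-orbital electron), so the π system is cyclic and fully conjugated.
Counting π electrons: 4 × 2 = 8 from the 4 double-bond units.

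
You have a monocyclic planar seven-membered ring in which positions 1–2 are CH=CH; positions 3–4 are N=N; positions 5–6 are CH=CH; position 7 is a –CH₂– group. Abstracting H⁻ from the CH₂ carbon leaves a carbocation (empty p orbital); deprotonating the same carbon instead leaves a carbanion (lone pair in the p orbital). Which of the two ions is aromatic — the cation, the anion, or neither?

The cation

Both ions have a continuous loop of p orbitals — each ring atom is sp².
Cation: 3 × 2 + 0 = 6 π electrons → 4(1)+2, aromatic.
Anion: 3 × 2 + 2 = 8 π electrons → 4(2), antiaromatic.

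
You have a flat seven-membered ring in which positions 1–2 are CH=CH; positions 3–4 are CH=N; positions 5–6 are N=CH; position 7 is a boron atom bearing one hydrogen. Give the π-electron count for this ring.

All ring atoms are sp² and supply a p orbital to the ring (the double-bond atoms are sp², each contributing one p electron; each =N– nitrogen is pyridine-type (lone pair in the sp² plane, one electron in the p orbital); the boron has an empty p orbital); the conjugation is uninterrupted.
Tallying contributions gives 3 × 2 = 6 from the double-bond units + 0 from the BH atom = 6.

6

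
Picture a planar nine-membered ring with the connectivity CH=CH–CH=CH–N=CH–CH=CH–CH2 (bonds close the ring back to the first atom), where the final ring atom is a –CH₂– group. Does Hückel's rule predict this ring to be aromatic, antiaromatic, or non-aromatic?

The CH2 carbon is saturated: the tetrahedral CH₂ carbon is sp³ and has no p orbital in the ring π system. Conjugation is not continuous around the ring.
A ring that is not fully conjugated cannot be aromatic or antiaromatic regardless of its π-electron count.

Non-aromatic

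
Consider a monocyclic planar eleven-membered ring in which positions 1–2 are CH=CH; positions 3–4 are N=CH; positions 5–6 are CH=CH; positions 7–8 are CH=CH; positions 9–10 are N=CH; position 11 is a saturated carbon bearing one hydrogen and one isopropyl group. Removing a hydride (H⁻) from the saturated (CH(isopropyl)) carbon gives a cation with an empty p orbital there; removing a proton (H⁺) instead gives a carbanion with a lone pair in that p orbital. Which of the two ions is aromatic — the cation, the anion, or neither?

The cation

In either ion the ring is fully conjugated: every atom, including the new sp² carbon, supplies a p orbital.
Cation: 5 × 2 + 0 = 10 π electrons → 4(2)+2, aromatic.
Anion: 5 × 2 + 2 = 12 π electrons → 4(3), antiaromatic.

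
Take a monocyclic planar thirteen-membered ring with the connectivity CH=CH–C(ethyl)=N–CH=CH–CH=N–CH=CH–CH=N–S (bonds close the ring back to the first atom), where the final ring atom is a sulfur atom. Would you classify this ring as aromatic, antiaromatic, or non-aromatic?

Aromatic

The p orbitals form a continuous loop: each doubly-bonded ring atom is sp² with one p-orbital electron; each sp² =N– keeps its lone pair in-plane and puts one electron into the π system; the sulfur donates one lone pair from its p orbital. The ring is fully conjugated.
Adding the contributions, 6 × 2 = 12 from the double-bond units + 2 from the S atom = 14.
That gives a 4n+2 count (14, n = 3).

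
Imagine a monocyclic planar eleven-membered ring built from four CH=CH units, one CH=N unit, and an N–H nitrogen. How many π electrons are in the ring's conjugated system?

12

The p orbitals form a continuous loop: the double-bond atoms are sp², each contributing one p electron; each sp² =N– keeps its lone pair in-plane and puts one electron into the π system; the pyrrole-type nitrogen donates its lone pair from the p orbital. The ring is fully conjugated.
Adding the contributions, 5 × 2 = 10 from the double-bond units + 2 from the NH atom = 12.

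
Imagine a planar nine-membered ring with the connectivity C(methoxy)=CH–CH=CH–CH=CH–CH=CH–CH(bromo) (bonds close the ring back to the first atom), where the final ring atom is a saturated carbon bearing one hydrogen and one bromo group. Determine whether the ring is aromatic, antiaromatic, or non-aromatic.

The CH(bromo) position has four σ bonds — that saturated carbon is sp³ and has no p orbital in the ring π system — so the cyclic conjugation is interrupted.
Broken conjugation rules out both aromaticity and antiaromaticity.

Non-aromatic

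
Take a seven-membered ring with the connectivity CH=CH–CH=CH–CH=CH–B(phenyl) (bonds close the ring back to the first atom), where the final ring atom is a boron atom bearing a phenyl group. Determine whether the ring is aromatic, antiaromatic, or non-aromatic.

The p orbitals form a continuous loop: each doubly-bonded ring atom is sp² with one p-orbital electron; the boron has an empty p orbital. The ring is fully conjugated.
Adding the contributions, 3 × 2 = 6 from the double-bond units + 0 from the B(phenyl) atom = 6.
Since 6 = 4·1 + 2, the ring meets the 4n+2 criterion.

Aromatic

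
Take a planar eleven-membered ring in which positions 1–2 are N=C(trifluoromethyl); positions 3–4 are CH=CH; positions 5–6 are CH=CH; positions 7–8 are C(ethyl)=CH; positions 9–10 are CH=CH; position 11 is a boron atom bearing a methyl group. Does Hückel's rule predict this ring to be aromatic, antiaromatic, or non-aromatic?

Aromatic

Check conjugation: every atom in a ring double bond is sp² and brings one electron to the p orbital; the doubly-bonded nitrogens are pyridine-type — their lone pairs lie in the ring plane, leaving one electron in the p orbital; the boron has an empty p orbital — every position has a p orbital, so the cyclic π system is continuous.
Tallying contributions gives 5 × 2 = 10 from the double-bond units + 0 from the B(methyl) atom = 10.
Since 10 = 4·2 + 2, the ring meets the 4n+2 criterion.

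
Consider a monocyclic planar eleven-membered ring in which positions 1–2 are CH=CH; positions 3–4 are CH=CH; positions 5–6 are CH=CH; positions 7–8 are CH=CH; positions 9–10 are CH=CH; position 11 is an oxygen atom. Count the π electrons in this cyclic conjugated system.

Every ring atom contributes a p orbital perpendicular to the ring (the double-bond atoms are sp², each contributing one p electron; the oxygen donates one lone pair from its p orbital), so the π system is cyclic and fully conjugated.
π-electron count: 5 × 2 = 10 from the double-bond units + 2 from the O atom = 12.

12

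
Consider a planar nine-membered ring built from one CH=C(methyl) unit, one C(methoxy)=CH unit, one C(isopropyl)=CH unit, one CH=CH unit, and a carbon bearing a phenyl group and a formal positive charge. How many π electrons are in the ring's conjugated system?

Every ring atom contributes a p orbital perpendicular to the ring (each doubly-bonded ring atom is sp² with one p-orbital electron; the carbocation has an empty p orbital), so the π system is cyclic and fully conjugated.
Adding the contributions, 4 × 2 = 8 from the double-bond units + 0 from the C(phenyl)(+) atom = 8.

8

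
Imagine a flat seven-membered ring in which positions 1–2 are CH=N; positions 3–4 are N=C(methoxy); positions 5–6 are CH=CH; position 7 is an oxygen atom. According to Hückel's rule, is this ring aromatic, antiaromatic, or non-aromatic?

Antiaromatic

The p orbitals form a continuous loop: the double-bond atoms are sp², each contributing one p electron; each =N– nitrogen is pyridine-type (lone pair in the sp² plane, one electron in the p orbital); the oxygen donates one lone pair from its p orbital. The ring is fully conjugated.
π-electron count: 3 × 2 = 6 from the double-bond units + 2 from the O atom = 8.
A 4n π count (8, n = 2) in a planar conjugated ring means antiaromatic.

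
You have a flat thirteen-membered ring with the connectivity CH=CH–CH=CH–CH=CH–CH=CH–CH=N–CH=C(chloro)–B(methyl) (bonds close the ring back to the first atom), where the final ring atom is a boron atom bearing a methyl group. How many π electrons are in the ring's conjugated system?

12

Every ring atom contributes a p orbital perpendicular to the ring (each doubly-bonded ring atom is sp² with one p-orbital electron; each sp² =N– keeps its lone pair in-plane and puts one electron into the π system; the boron has an empty p orbital), so the π system is cyclic and fully conjugated.
Tallying contributions gives 6 × 2 = 12 from the double-bond units + 0 from the B(methyl) atom = 12.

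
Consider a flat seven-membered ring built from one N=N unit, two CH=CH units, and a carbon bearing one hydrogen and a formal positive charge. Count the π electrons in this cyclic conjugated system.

6

All ring atoms are sp² and supply a p orbital to the ring (the double-bond atoms are sp², each contributing one p electron; each sp² =N– keeps its lone pair in-plane and puts one electron into the π system; the carbocation has an empty p orbital); the conjugation is uninterrupted.
Tallying contributions gives 3 × 2 = 6 from the double-bond units + 0 from the CH(+) atom = 6.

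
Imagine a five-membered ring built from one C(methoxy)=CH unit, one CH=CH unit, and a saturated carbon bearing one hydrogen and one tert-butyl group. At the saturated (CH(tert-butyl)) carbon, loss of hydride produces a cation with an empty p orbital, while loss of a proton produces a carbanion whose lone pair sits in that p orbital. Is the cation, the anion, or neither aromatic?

The anion

In either ion the ring is fully conjugated: every atom, including the new sp² carbon, supplies a p orbital.
Cation: 2 × 2 + 0 = 4 π electrons → 4(1), antiaromatic.
Anion: 2 × 2 + 2 = 6 π electrons → 4(1)+2, aromatic.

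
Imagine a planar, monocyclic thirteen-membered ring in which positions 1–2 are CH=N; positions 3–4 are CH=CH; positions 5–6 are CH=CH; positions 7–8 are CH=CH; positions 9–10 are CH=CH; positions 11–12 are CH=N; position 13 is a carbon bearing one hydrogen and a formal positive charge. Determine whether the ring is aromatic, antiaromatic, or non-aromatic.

The p orbitals form a continuous loop: every atom in a ring double bond is sp² and brings one electron to the p orbital; each sp² =N– keeps its lone pair in-plane and puts one electron into the π system; the carbocation has an empty p orbital. The ring is fully conjugated.
π-electron count: 6 × 2 = 12 from the double-bond units + 0 from the CH(+) atom = 12.
12 = 4(3); a planar, fully conjugated 4n system is antiaromatic.

Antiaromatic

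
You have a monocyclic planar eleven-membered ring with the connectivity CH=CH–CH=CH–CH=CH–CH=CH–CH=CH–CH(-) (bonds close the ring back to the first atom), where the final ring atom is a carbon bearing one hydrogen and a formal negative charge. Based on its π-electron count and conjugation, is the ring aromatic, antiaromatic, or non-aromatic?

Antiaromatic

Check conjugation: each doubly-bonded ring atom is sp² with one p-orbital electron; the carbanion's lone pair occupies the p orbital — every position has a p orbital, so the cyclic π system is continuous.
Adding the contributions, 5 × 2 = 10 from the double-bond units + 2 from the CH(-) atom = 12.
A 4n π count (12, n = 3) in a planar conjugated ring means antiaromatic.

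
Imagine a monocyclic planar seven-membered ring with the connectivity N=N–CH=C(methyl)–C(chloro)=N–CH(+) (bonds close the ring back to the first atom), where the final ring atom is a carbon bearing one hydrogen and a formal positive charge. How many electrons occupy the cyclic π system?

6

All ring atoms are sp² and supply a p orbital to the ring (every atom in a ring double bond is sp² and brings one electron to the p orbital; each =N– nitrogen is pyridine-type (lone pair in the sp² plane, one electron in the p orbital); the carbocation has an empty p orbital); the conjugation is uninterrupted.
π-electron count: 3 × 2 = 6 from the double-bond units + 0 from the CH(+) atom = 6.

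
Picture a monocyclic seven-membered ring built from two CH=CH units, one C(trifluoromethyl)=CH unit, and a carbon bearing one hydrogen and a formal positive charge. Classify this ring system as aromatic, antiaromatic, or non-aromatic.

Aromatic

Every ring atom contributes a p orbital perpendicular to the ring (each doubly-bonded ring atom is sp² with one p-orbital electron; the carbocation has an empty p orbital), so the π system is cyclic and fully conjugated.
Adding the contributions, 3 × 2 = 6 from the double-bond units + 0 from the CH(+) atom = 6.
That gives a 4n+2 count (6, n = 1).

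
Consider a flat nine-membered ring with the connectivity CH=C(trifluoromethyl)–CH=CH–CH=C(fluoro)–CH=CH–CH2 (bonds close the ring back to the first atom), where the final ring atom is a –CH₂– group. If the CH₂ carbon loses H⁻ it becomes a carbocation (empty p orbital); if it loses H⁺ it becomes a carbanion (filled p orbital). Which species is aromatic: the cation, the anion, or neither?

In either ion the ring is fully conjugated: every atom, including the new sp² carbon, supplies a p orbital.
Cation: 4 × 2 + 0 = 8 π electrons → 4(2), antiaromatic.
Anion: 4 × 2 + 2 = 10 π electrons → 4(2)+2, aromatic.

The anion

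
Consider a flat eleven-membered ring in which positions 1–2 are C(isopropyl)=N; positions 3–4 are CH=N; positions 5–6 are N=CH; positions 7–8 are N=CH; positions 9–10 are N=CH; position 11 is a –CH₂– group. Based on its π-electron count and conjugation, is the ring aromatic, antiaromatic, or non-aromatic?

Because the tetrahedral CH₂ carbon is sp³ and has no p orbital in the ring π system at the CH2 position, the π system cannot extend all the way around the ring.
Without a continuous loop of overlapping p orbitals the Hückel electron count never comes into play.

Non-aromatic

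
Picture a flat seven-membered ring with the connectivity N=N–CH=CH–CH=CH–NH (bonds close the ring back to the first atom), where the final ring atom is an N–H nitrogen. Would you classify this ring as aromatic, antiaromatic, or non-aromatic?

Antiaromatic

Every ring atom contributes a p orbital perpendicular to the ring (each doubly-bonded ring atom is sp² with one p-orbital electron; each =N– nitrogen is pyridine-type (lone pair in the sp² plane, one electron in the p orbital); the pyrrole-type nitrogen donates its lone pair from the p orbital), so the π system is cyclic and fully conjugated.
Tallying contributions gives 3 × 2 = 6 from the double-bond units + 2 from the NH atom = 8.
A 4n π count (8, n = 2) in a planar conjugated ring means antiaromatic.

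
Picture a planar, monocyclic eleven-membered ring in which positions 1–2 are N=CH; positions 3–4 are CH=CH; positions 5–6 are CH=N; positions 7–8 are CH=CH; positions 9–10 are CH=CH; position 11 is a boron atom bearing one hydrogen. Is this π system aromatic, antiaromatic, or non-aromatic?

Aromatic

Every ring atom contributes a p orbital perpendicular to the ring (the double-bond atoms are sp², each contributing one p electron; the doubly-bonded nitrogens are pyridine-type — their lone pairs lie in the ring plane, leaving one electron in the p orbital; the boron has an empty p orbital), so the π system is cyclic and fully conjugated.
Counting π electrons: 5 × 2 = 10 from the double-bond units + 0 from the BH atom = 10.
10 = 4(2) + 2, which satisfies Hückel's 4n+2 rule.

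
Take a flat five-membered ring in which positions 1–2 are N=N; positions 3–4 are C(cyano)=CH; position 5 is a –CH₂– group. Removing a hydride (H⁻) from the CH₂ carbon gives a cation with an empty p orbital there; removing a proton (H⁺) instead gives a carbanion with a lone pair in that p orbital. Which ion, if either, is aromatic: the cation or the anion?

In either ion the ring is fully conjugated: every atom, including the new sp² carbon, supplies a p orbital.
Cation: 2 × 2 + 0 = 4 π electrons → 4(1), antiaromatic.
Anion: 2 × 2 + 2 = 6 π electrons → 4(1)+2, aromatic.

The anion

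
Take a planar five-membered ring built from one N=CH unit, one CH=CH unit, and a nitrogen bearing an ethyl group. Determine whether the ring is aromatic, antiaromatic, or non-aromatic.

Aromatic

The p orbitals form a continuous loop: the double-bond atoms are sp², each contributing one p electron; each =N– nitrogen is pyridine-type (lone pair in the sp² plane, one electron in the p orbital); the pyrrole-type nitrogen donates its lone pair from the p orbital. The ring is fully conjugated.
Tallying contributions gives 2 × 2 = 4 from the double-bond units + 2 from the N(ethyl) atom = 6.
Since 6 = 4·1 + 2, the ring meets the 4n+2 criterion.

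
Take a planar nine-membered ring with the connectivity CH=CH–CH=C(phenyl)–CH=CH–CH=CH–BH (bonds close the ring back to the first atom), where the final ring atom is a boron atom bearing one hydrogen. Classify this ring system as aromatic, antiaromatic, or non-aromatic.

Antiaromatic

The p orbitals form a continuous loop: every atom in a ring double bond is sp² and brings one electron to the p orbital; the boron has an empty p orbital. The ring is fully conjugated.
π-electron count: 4 × 2 = 8 from the double-bond units + 0 from the BH atom = 8.
With 8 = 4·2 π electrons, Hückel's rule classifies the planar ring as antiaromatic.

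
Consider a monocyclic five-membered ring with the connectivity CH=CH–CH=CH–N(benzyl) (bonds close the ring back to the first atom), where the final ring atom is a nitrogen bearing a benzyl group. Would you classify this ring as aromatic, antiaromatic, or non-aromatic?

Check conjugation: every atom in a ring double bond is sp² and brings one electron to the p orbital; the pyrrole-type nitrogen donates its lone pair from the p orbital — every position has a p orbital, so the cyclic π system is continuous.
Counting π electrons: 2 × 2 = 4 from the double-bond units + 2 from the N(benzyl) atom = 6.
Since 6 = 4·1 + 2, the ring meets the 4n+2 criterion.

Aromatic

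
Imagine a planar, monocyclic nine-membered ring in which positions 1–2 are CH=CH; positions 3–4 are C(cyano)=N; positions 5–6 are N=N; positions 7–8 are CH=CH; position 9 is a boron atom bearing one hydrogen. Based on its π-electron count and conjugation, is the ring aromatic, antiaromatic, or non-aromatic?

Check conjugation: every atom in a ring double bond is sp² and brings one electron to the p orbital; each sp² =N– keeps its lone pair in-plane and puts one electron into the π system; the boron has an empty p orbital — every position has a p orbital, so the cyclic π system is continuous.
Counting π electrons: 4 × 2 = 8 from the double-bond units + 0 from the BH atom = 8.
8 = 4(2); a planar, fully conjugated 4n system is antiaromatic.

Antiaromatic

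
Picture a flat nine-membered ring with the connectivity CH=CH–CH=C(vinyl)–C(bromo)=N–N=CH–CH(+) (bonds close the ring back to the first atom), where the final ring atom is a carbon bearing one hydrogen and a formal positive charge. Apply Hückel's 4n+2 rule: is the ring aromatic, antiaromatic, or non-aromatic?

Antiaromatic

The p orbitals form a continuous loop: every atom in a ring double bond is sp² and brings one electron to the p orbital; each =N– nitrogen is pyridine-type (lone pair in the sp² plane, one electron in the p orbital); the carbocation has an empty p orbital. The ring is fully conjugated.
π-electron count: 4 × 2 = 8 from the double-bond units + 0 from the CH(+) atom = 8.
A 4n π count (8, n = 2) in a planar conjugated ring means antiaromatic.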